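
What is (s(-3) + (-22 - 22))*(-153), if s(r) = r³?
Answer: 10863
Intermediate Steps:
(s(-3) + (-22 - 22))*(-153) = ((-3)³ + (-22 - 22))*(-153) = (-27 - 44)*(-153) = -71*(-153) = 10863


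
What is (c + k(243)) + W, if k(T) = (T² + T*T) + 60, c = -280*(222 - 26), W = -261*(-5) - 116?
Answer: 64467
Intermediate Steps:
W = 1189 (W = 1305 - 116 = 1189)
c = -54880 (c = -280*196 = -54880)
k(T) = 60 + 2*T² (k(T) = (T² + T²) + 60 = 2*T² + 60 = 60 + 2*T²)
(c + k(243)) + W = (-54880 + (60 + 2*243²)) + 1189 = (-54880 + (60 + 2*59049)) + 1189 = (-54880 + (60 + 118098)) + 1189 = (-54880 + 118158) + 1189 = 63278 + 1189 = 64467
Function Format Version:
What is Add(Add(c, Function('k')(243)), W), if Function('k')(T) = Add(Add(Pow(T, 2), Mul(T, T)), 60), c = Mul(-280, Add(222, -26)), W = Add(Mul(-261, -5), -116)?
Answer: 64467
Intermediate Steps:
W = 1189 (W = Add(1305, -116) = 1189)
c = -54880 (c = Mul(-280, 196) = -54880)
Function('k')(T) = Add(60, Mul(2, Pow(T, 2))) (Function('k')(T) = Add(Add(Pow(T, 2), Pow(T, 2)), 60) = Add(Mul(2, Pow(T, 2)), 60) = Add(60, Mul(2, Pow(T, 2))))
Add(Add(c, Function('k')(243)), W) = Add(Add(-54880, Add(60, Mul(2, Pow(243, 2)))), 1189) = Add(Add(-54880, Add(60, Mul(2, 59049))), 1189) = Add(Add(-54880, Add(60, 118098)), 1189) = Add(Add(-54880, 118158), 1189) = Add(63278, 1189) = 64467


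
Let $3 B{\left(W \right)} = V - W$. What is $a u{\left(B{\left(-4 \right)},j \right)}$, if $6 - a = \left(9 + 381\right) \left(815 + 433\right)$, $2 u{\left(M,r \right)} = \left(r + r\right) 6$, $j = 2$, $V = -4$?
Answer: $-5840568$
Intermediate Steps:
$B{\left(W \right)} = - \frac{4}{3} - \frac{W}{3}$ ($B{\left(W \right)} = \frac{-4 - W}{3} = - \frac{4}{3} - \frac{W}{3}$)
$u{\left(M,r \right)} = 6 r$ ($u{\left(M,r \right)} = \frac{\left(r + r\right) 6}{2} = \frac{2 r 6}{2} = \frac{12 r}{2} = 6 r$)
$a = -486714$ ($a = 6 - \left(9 + 381\right) \left(815 + 433\right) = 6 - 390 \cdot 1248 = 6 - 486720 = -486714$)
$a u{\left(B{\left(-4 \right)},j \right)} = - 486714 \cdot 6 \cdot 2 = \left(-486714\right) 12 = -5840568$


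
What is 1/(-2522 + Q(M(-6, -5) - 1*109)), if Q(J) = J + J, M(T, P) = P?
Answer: -1/2750 ≈ -0.00036364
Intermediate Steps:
Q(J) = 2*J
1/(-2522 + Q(M(-6, -5) - 1*109)) = 1/(-2522 + 2*(-5 - 1*109)) = 1/(-2522 + 2*(-5 - 109)) = 1/(-2522 + 2*(-114)) = 1/(-2522 - 228) = 1/(-2750) = -1/2750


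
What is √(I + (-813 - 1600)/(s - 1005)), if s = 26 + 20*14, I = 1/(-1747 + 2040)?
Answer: 2*√36235888089/204807 ≈ 1.8589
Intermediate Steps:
I = 1/293 ≈ 0.0034130
s = 306 (s = 26 + 280 = 306)
√(I + (-813 - 1600)/(s - 1005)) = √(1/293 + (-813 - 1600)/(306 - 1005)) = √(1/293 - 2413/(-699)) = √(1/293 - 2413*(-1/699)) = √(1/293 + 2413/699) = √(707708/204807) = 2*√36235888089/204807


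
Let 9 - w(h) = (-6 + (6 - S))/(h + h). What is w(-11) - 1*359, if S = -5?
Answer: -7695/22 ≈ -349.77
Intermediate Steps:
w(h) = 9 - 5/(2*h) (w(h) = 9 - (-6 + (6 - 1*(-5)))/(h + h) = 9 - (-6 + (6 + 5))/(2*h) = 9 - (-6 + 11)*1/(2*h) = 9 - 5*1/(2*h) = 9 - 5/(2*h))
w(-11) - 1*359 = (9 - 5/2/(-11)) - 1*359 = (9 - 5/2*(-1/11)) - 359 = (9 + 5/22) - 359 = 203/22 - 359 = -7695/22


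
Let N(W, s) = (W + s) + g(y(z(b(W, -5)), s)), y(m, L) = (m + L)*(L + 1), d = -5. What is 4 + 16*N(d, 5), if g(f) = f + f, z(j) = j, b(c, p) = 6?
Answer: 2116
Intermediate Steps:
y(m, L) = (1 + L)*(L + m) (y(m, L) = (L + m)*(1 + L) = (1 + L)*(L + m))
g(f) = 2*f
N(W, s) = 12 + W + 2*s² + 15*s (N(W, s) = (W + s) + 2*(s + 6 + s² + s*6) = (W + s) + 2*(s + 6 + s² + 6*s) = (W + s) + 2*(6 + s² + 7*s) = (W + s) + (12 + 2*s² + 14*s) = 12 + W + 2*s² + 15*s)
4 + 16*N(d, 5) = 4 + 16*(12 - 5 + 2*5² + 15*5) = 4 + 16*(12 - 5 + 2*25 + 75) = 4 + 16*(12 - 5 + 50 + 75) = 4 + 16*132 = 4 + 2112 = 2116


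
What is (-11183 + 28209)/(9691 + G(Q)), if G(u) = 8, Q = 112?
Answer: 17026/9699 ≈ 1.7554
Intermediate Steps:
(-11183 + 28209)/(9691 + G(Q)) = (-11183 + 28209)/(9691 + 8) = 17026/9699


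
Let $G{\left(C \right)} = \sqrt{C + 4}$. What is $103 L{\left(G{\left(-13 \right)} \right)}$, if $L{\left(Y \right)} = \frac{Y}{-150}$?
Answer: $- \frac{103 i}{50} \approx - 2.06 i$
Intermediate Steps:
$G{\left(C \right)} = \sqrt{4 + C}$
$L{\left(Y \right)} = - \frac{Y}{150}$ ($L{\left(Y \right)} = Y \left(- \frac{1}{150}\right) = - \frac{Y}{150}$)
$103 L{\left(G{\left(-13 \right)} \right)} = 103 \left(- \frac{\sqrt{4 - 13}}{150}\right) = 103 \left(- \frac{\sqrt{-9}}{150}\right) = 103 \left(- \frac{3 i}{150}\right) = 103 \left(- \frac{i}{50}\right) = - \frac{103 i}{50}$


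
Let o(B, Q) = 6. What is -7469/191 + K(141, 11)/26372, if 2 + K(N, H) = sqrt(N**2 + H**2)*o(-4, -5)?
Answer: -98486425/2518526 + 3*sqrt(20002)/13186 ≈ -39.073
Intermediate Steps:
K(N, H) = -2 + 6*sqrt(H**2 + N**2) (K(N, H) = -2 + sqrt(N**2 + H**2)*6 = -2 + sqrt(H**2 + N**2)*6 = -2 + 6*sqrt(H**2 + N**2))
-7469/191 + K(141, 11)/26372 = -7469/191 + (-2 + 6*sqrt(11**2 + 141**2))/26372 = -7469*1/191 + (-2 + 6*sqrt(121 + 19881))*(1/26372) = -7469/191 + (-2 + 6*sqrt(20002))*(1/26372) = -7469/191 + (-1/13186 + 3*sqrt(20002)/13186) = -98486425/2518526 + 3*sqrt(20002)/13186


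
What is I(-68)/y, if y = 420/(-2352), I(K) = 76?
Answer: -2128/5 ≈ -425.60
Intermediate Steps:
y = -5/28 (y = 420*(-1/2352) = -5/28 ≈ -0.17857)
I(-68)/y = 76/(-5/28) = 76*(-28/5) = -2128/5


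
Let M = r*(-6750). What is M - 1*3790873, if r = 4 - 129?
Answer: -2947123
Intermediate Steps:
r = -125
M = 843750 (M = -125*(-6750) = 843750)
M - 1*3790873 = 843750 - 1*3790873 = 843750 - 3790873 = -2947123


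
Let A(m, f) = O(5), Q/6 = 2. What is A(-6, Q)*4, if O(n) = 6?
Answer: 24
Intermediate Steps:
Q = 12 (Q = 6*2 = 12)
A(m, f) = 6
A(-6, Q)*4 = 6*4 = 24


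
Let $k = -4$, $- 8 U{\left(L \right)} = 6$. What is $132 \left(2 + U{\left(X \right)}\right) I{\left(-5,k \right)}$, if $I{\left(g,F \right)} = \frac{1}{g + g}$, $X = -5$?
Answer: $- \frac{33}{2} \approx -16.5$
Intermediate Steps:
$U{\left(L \right)} = - \frac{3}{4}$ ($U{\left(L \right)} = \left(- \frac{1}{8}\right) 6 = - \frac{3}{4}$)
$I{\left(g,F \right)} = \frac{1}{2 g}$
$132 \left(2 + U{\left(X \right)}\right) I{\left(-5,k \right)} = 132 \left(2 - \frac{3}{4}\right) \frac{1}{2 \left(-5\right)} = 132 \frac{5 \cdot \frac{1}{2} \left(- \frac{1}{5}\right)}{4} = 132 \cdot \frac{5}{4} \left(- \frac{1}{10}\right) = 132 \left(- \frac{1}{8}\right) = - \frac{33}{2}$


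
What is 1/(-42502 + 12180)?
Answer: -1/30322 ≈ -3.2979e-5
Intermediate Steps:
1/(-42502 + 12180) = 1/(-30322) = -1/30322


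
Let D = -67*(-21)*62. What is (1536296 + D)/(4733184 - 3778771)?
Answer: 1623530/954413 ≈ 1.7011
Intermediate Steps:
D = 87234 (D = 1407*62 = 87234)
(1536296 + D)/(4733184 - 3778771) = (1536296 + 87234)/(4733184 - 3778771) = 1623530/954413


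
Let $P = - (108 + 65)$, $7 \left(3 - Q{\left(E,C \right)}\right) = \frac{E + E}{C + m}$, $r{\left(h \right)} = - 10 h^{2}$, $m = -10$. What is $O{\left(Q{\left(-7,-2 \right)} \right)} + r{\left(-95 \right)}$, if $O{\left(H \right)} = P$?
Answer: $-90423$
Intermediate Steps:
$Q{\left(E,C \right)} = 3 - \frac{2 E}{7 \left(-10 + C\right)}$ ($Q{\left(E,C \right)} = 3 - \frac{\left(E + E\right) \frac{1}{C - 10}}{7} = 3 - \frac{2 E \frac{1}{-10 + C}}{7} = 3 - \frac{2 E}{7 \left(-10 + C\right)}$)
$P = -173$ ($P = \left(-1\right) 173 = -173$)
$O{\left(H \right)} = -173$
$O{\left(Q{\left(-7,-2 \right)} \right)} + r{\left(-95 \right)} = -173 - 10 \left(-95\right)^{2} = -173 - 90250 = -90423$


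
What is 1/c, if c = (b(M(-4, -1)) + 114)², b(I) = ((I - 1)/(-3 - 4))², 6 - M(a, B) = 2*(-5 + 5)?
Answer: 2401/31483321 ≈ 7.6263e-5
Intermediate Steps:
M(a, B) = 6 (M(a, B) = 6 - 2*(-5 + 5) = 6 - 2*0 = 6 - 1*0 = 6 + 0 = 6)
b(I) = (⅐ - I/7)² (b(I) = ((-1 + I)/(-7))² = ((-1 + I)*(-⅐))² = (⅐ - I/7)²)
c = 31483321/2401 (c = ((-1 + 6)²/49 + 114)² = ((1/49)*5² + 114)² = ((1/49)*25 + 114)² = (25/49 + 114)² = (5611/49)² = 31483321/2401 ≈ 13113.)
1/c = 1/(31483321/2401) = 2401/31483321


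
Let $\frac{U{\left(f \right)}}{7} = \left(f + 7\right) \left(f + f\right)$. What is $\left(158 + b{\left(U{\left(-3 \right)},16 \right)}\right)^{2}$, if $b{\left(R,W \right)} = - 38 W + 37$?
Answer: $170569$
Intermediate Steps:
$U{\left(f \right)} = 14 f \left(7 + f\right)$ ($U{\left(f \right)} = 7 \left(f + 7\right) \left(f + f\right) = 7 \left(7 + f\right) 2 f = 7 \cdot 2 f \left(7 + f\right) = 14 f \left(7 + f\right)$)
$b{\left(R,W \right)} = 37 - 38 W$
$\left(158 + b{\left(U{\left(-3 \right)},16 \right)}\right)^{2} = \left(158 + \left(37 - 608\right)\right)^{2} = \left(158 - 571\right)^{2} = \left(-413\right)^{2} = 170569$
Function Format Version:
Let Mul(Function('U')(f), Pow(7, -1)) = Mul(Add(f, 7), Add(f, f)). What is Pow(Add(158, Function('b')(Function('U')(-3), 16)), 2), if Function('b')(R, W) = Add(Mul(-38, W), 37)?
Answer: 170569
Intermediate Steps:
Function('U')(f) = Mul(14, f, Add(7, f)) (Function('U')(f) = Mul(7, Mul(Add(f, 7), Add(f, f))) = Mul(7, Mul(Add(7, f), Mul(2, f))) = Mul(7, Mul(2, f, Add(7, f))) = Mul(14, f, Add(7, f)))
Function('b')(R, W) = Add(37, Mul(-38, W))
Pow(Add(158, Function('b')(Function('U')(-3), 16)), 2) = Pow(Add(158, Add(37, Mul(-38, 16))), 2) = Pow(Add(158, Add(37, -608)), 2) = Pow(Add(158, -571), 2) = Pow(-413, 2) = 170569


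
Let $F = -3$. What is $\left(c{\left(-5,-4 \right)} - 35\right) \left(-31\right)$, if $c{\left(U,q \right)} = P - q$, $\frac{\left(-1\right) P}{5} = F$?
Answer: $496$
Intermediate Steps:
$P = 15$ ($P = \left(-5\right) \left(-3\right) = 15$)
$c{\left(U,q \right)} = 15 - q$
$\left(c{\left(-5,-4 \right)} - 35\right) \left(-31\right) = \left(\left(15 - -4\right) - 35\right) \left(-31\right) = \left(\left(15 + 4\right) - 35\right) \left(-31\right) = \left(19 - 35\right) \left(-31\right) = \left(-16\right) \left(-31\right) = 496$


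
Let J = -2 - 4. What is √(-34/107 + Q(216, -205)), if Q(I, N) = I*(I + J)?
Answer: √519323002/107 ≈ 212.98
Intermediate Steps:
J = -6
Q(I, N) = I*(-6 + I) (Q(I, N) = I*(I - 6) = I*(-6 + I))
√(-34/107 + Q(216, -205)) = √(-34/107 + 216*(-6 + 216)) = √((1/107)*(-34) + 216*210) = √(-34/107 + 45360) = √(4853486/107) = √519323002/107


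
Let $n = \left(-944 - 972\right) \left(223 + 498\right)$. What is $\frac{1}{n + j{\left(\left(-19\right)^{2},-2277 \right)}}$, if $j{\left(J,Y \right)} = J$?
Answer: $- \frac{1}{1381075} \approx -7.2407 \cdot 10^{-7}$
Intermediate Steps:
$n = -1381436$ ($n = \left(-1916\right) 721 = -1381436$)
$\frac{1}{n + j{\left(\left(-19\right)^{2},-2277 \right)}} = \frac{1}{-1381436 + \left(-19\right)^{2}} = \frac{1}{-1381436 + 361} = \frac{1}{-1381075} = - \frac{1}{1381075}$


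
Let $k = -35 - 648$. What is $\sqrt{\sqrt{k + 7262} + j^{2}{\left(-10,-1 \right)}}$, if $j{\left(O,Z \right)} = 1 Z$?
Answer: $\sqrt{1 + 3 \sqrt{731}} \approx 9.0615$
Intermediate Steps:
$j{\left(O,Z \right)} = Z$
$k = -683$ ($k = -35 - 648 = -683$)
$\sqrt{\sqrt{k + 7262} + j^{2}{\left(-10,-1 \right)}} = \sqrt{\sqrt{-683 + 7262} + \left(-1\right)^{2}} = \sqrt{\sqrt{6579} + 1} = \sqrt{3 \sqrt{731} + 1} = \sqrt{1 + 3 \sqrt{731}}$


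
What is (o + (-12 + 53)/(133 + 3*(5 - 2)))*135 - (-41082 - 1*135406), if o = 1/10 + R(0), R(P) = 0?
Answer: 12534374/71 ≈ 1.7654e+5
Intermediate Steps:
o = ⅒ (o = 1/10 + 0 = ⅒ + 0 = ⅒ ≈ 0.10000)
(o + (-12 + 53)/(133 + 3*(5 - 2)))*135 - (-41082 - 1*135406) = (⅒ + (-12 + 53)/(133 + 3*(5 - 2)))*135 - (-41082 - 1*135406) = (⅒ + 41/(133 + 3*3))*135 - (-41082 - 135406) = (⅒ + 41/(133 + 9))*135 - 1*(-176488) = (⅒ + 41/142)*135 + 176488 = (138/355)*135 + 176488 = 3726/71 + 176488 = 12534374/71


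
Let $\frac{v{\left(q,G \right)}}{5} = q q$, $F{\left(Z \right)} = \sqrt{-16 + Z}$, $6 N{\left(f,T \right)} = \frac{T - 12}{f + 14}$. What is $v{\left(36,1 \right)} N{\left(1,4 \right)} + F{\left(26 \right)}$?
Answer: $-576 + \sqrt{10} \approx -572.84$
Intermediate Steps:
$N{\left(f,T \right)} = \frac{-12 + T}{6 \left(14 + f\right)}$ ($N{\left(f,T \right)} = \frac{\left(T - 12\right) \frac{1}{f + 14}}{6} = \frac{\left(-12 + T\right) \frac{1}{14 + f}}{6} = \frac{\frac{1}{14 + f} \left(-12 + T\right)}{6} = \frac{-12 + T}{6 \left(14 + f\right)}$)
$v{\left(q,G \right)} = 5 q^{2}$ ($v{\left(q,G \right)} = 5 q q = 5 q^{2}$)
$v{\left(36,1 \right)} N{\left(1,4 \right)} + F{\left(26 \right)} = 5 \cdot 36^{2} \frac{-12 + 4}{6 \left(14 + 1\right)} + \sqrt{-16 + 26} = 5 \cdot 1296 \cdot \frac{1}{6} \cdot \frac{1}{15} \left(-8\right) + \sqrt{10} = 6480 \cdot \frac{1}{6} \cdot \frac{1}{15} \left(-8\right) + \sqrt{10} = 6480 \left(- \frac{4}{45}\right) + \sqrt{10} = -576 + \sqrt{10}$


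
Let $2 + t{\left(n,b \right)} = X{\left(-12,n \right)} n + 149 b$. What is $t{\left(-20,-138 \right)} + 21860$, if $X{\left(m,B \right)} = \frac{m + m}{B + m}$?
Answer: $1281$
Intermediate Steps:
$X{\left(m,B \right)} = \frac{2 m}{B + m}$
$t{\left(n,b \right)} = -2 + 149 b - \frac{24 n}{-12 + n}$ ($t{\left(n,b \right)} = -2 + \left(2 \left(-12\right) \frac{1}{n - 12} n + 149 b\right) = -2 + \left(2 \left(-12\right) \frac{1}{-12 + n} n + 149 b\right) = -2 + \left(- \frac{24}{-12 + n} n + 149 b\right) = -2 + \left(- \frac{24 n}{-12 + n} + 149 b\right) = -2 + \left(149 b - \frac{24 n}{-12 + n}\right) = -2 + 149 b - \frac{24 n}{-12 + n}$)
$t{\left(-20,-138 \right)} + 21860 = \frac{\left(-24\right) \left(-20\right) + \left(-12 - 20\right) \left(-2 + 149 \left(-138\right)\right)}{-12 - 20} + 21860 = \frac{480 - 32 \left(-2 - 20562\right)}{-32} + 21860 = - \frac{480 - -658048}{32} + 21860 = - \frac{480 + 658048}{32} + 21860 = \left(- \frac{1}{32}\right) 658528 + 21860 = -20579 + 21860 = 1281$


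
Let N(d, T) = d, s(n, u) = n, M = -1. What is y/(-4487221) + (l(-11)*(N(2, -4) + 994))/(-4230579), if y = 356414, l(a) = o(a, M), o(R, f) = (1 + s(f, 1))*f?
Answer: -356414/4487221 ≈ -0.079429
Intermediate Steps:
o(R, f) = f*(1 + f) (o(R, f) = (1 + f)*f = f*(1 + f))
l(a) = 0 (l(a) = -(1 - 1) = -1*0 = 0)
y/(-4487221) + (l(-11)*(N(2, -4) + 994))/(-4230579) = 356414/(-4487221) + (0*(2 + 994))/(-4230579) = 356414*(-1/4487221) + (0*996)*(-1/4230579) = -356414/4487221 + 0*(-1/4230579) = -356414/4487221 + 0 = -356414/4487221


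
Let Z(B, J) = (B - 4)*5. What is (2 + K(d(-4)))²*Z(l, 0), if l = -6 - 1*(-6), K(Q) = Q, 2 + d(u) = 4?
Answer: -320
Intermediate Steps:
d(u) = 2 (d(u) = -2 + 4 = 2)
l = 0 (l = -6 + 6 = 0)
Z(B, J) = -20 + 5*B (Z(B, J) = (-4 + B)*5 = -20 + 5*B)
(2 + K(d(-4)))²*Z(l, 0) = (2 + 2)²*(-20 + 5*0) = 4²*(-20 + 0) = 16*(-20) = -320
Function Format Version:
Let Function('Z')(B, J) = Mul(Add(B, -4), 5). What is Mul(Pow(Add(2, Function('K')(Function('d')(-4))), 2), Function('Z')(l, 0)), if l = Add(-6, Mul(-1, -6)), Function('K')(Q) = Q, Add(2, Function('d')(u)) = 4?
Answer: -320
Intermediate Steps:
Function('d')(u) = 2 (Function('d')(u) = Add(-2, 4) = 2)
l = 0 (l = Add(-6, 6) = 0)
Function('Z')(B, J) = Add(-20, Mul(5, B)) (Function('Z')(B, J) = Mul(Add(-4, B), 5) = Add(-20, Mul(5, B)))
Mul(Pow(Add(2, Function('K')(Function('d')(-4))), 2), Function('Z')(l, 0)) = Mul(Pow(Add(2, 2), 2), Add(-20, Mul(5, 0))) = Mul(Pow(4, 2), Add(-20, 0)) = Mul(16, -20) = -320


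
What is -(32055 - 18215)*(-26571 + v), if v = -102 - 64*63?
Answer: 424957200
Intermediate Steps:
v = -4134 (v = -102 - 4032 = -4134)
-(32055 - 18215)*(-26571 + v) = -(32055 - 18215)*(-26571 - 4134) = -13840*(-30705) = -1*(-424957200) = 424957200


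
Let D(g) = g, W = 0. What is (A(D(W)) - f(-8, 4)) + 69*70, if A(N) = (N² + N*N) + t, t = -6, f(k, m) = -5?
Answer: 4829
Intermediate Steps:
A(N) = -6 + 2*N² (A(N) = (N² + N*N) - 6 = (N² + N²) - 6 = 2*N² - 6 = -6 + 2*N²)
(A(D(W)) - f(-8, 4)) + 69*70 = ((-6 + 2*0²) - 1*(-5)) + 69*70 = ((-6 + 2*0) + 5) + 4830 = ((-6 + 0) + 5) + 4830 = (-6 + 5) + 4830 = -1 + 4830 = 4829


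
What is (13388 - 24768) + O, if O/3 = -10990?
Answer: -44350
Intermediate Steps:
O = -32970 (O = 3*(-10990) = -32970)
(13388 - 24768) + O = (13388 - 24768) - 32970 = -11380 - 32970 = -44350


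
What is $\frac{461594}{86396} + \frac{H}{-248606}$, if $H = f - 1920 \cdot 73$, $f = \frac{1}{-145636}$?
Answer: $\frac{4619002346927115}{782013035802184} \approx 5.9066$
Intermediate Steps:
$f = - \frac{1}{145636} \approx -6.8664 \cdot 10^{-6}$
$H = - \frac{20412341761}{145636}$ ($H = - \frac{1}{145636} - 1920 \cdot 73 = - \frac{1}{145636} - 140160 = - \frac{20412341761}{145636} \approx -1.4016 \cdot 10^{5}$)
$\frac{461594}{86396} + \frac{H}{-248606} = \frac{461594}{86396} - \frac{20412341761}{145636 \left(-248606\right)} = 461594 \cdot \frac{1}{86396} - - \frac{20412341761}{36205983416} = \frac{230797}{43198} + \frac{20412341761}{36205983416} = \frac{4619002346927115}{782013035802184}$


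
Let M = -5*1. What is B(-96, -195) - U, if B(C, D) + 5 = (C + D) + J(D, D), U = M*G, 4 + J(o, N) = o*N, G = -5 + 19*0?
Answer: 37700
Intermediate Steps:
M = -5
G = -5 (G = -5 + 0 = -5)
J(o, N) = -4 + N*o (J(o, N) = -4 + o*N = -4 + N*o)
U = 25 (U = -5*(-5) = 25)
B(C, D) = -9 + C + D + D**2 (B(C, D) = -5 + ((C + D) + (-4 + D*D)) = -5 + ((C + D) + (-4 + D**2)) = -5 + (-4 + C + D + D**2) = -9 + C + D + D**2)
B(-96, -195) - U = (-9 - 96 - 195 + (-195)**2) - 1*25 = (-9 - 96 - 195 + 38025) - 25 = 37725 - 25 = 37700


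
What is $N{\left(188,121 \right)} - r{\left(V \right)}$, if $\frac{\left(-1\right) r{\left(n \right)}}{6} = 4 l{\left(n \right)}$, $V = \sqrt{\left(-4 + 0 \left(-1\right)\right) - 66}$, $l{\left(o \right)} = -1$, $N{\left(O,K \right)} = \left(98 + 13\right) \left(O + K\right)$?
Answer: $34275$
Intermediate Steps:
$N{\left(O,K \right)} = 111 K + 111 O$ ($N{\left(O,K \right)} = 111 \left(K + O\right) = 111 K + 111 O$)
$V = i \sqrt{70}$ ($V = \sqrt{\left(-4 + 0\right) - 66} = \sqrt{-4 - 66} = \sqrt{-70} = i \sqrt{70} \approx 8.3666 i$)
$r{\left(n \right)} = 24$ ($r{\left(n \right)} = - 6 \cdot 4 \left(-1\right) = \left(-6\right) \left(-4\right) = 24$)
$N{\left(188,121 \right)} - r{\left(V \right)} = \left(111 \cdot 121 + 111 \cdot 188\right) - 24 = \left(13431 + 20868\right) - 24 = 34299 - 24 = 34275$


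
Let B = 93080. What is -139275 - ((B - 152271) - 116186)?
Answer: 36102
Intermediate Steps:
-139275 - ((B - 152271) - 116186) = -139275 - ((93080 - 152271) - 116186) = -139275 - (-59191 - 116186) = -139275 - 1*(-175377) = -139275 + 175377 = 36102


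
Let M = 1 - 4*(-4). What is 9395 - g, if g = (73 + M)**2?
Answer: 1295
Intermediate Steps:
M = 17 (M = 1 + 16 = 17)
g = 8100 (g = (73 + 17)**2 = 90**2 = 8100)
9395 - g = 9395 - 1*8100 = 9395 - 8100 = 1295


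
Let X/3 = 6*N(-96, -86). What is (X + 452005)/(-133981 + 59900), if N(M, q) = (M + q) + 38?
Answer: -449413/74081 ≈ -6.0665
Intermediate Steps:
N(M, q) = 38 + M + q
X = -2592 (X = 3*(6*(38 - 96 - 86)) = 3*(6*(-144)) = 3*(-864) = -2592)
(X + 452005)/(-133981 + 59900) = (-2592 + 452005)/(-133981 + 59900) = 449413/(-74081) = 449413*(-1/74081) = -449413/74081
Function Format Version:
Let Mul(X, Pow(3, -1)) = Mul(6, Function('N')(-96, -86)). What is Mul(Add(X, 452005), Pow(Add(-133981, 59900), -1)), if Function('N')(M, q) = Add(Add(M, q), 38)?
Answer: Rational(-449413, 74081) ≈ -6.0665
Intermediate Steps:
Function('N')(M, q) = Add(38, M, q)
X = -2592 (X = Mul(3, Mul(6, Add(38, -96, -86))) = Mul(3, Mul(6, -144)) = Mul(3, -864) = -2592)
Mul(Add(X, 452005), Pow(Add(-133981, 59900), -1)) = Mul(Add(-2592, 452005), Pow(Add(-133981, 59900), -1)) = Mul(449413, Pow(-74081, -1)) = Mul(449413, Rational(-1, 74081)) = Rational(-449413, 74081)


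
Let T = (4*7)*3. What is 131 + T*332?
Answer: 28019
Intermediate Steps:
T = 84 (T = 28*3 = 84)
131 + T*332 = 131 + 84*332 = 131 + 27888 = 28019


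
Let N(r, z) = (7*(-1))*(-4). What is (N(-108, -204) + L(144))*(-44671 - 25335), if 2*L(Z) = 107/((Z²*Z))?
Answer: -5853034030633/2985984 ≈ -1.9602e+6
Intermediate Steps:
N(r, z) = 28 (N(r, z) = -7*(-4) = 28)
L(Z) = 107/(2*Z³) (L(Z) = (107/((Z²*Z)))/2 = (107/(Z³))/2 = (107/Z³)/2 = 107/(2*Z³))
(N(-108, -204) + L(144))*(-44671 - 25335) = (28 + (107/2)/144³)*(-44671 - 25335) = (28 + (107/2)*(1/2985984))*(-70006) = (28 + 107/5971968)*(-70006) = (167215211/5971968)*(-70006) = -5853034030633/2985984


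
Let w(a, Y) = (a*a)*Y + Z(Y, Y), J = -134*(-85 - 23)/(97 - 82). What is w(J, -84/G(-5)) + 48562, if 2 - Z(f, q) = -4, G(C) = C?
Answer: 1960832984/125 ≈ 1.5687e+7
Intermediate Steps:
Z(f, q) = 6 (Z(f, q) = 2 - 1*(-4) = 2 + 4 = 6)
J = 4824/5 (J = -134/(15/(-108)) = -134/(15*(-1/108)) = -134/(-5/36) = -134*(-36/5) = 4824/5 ≈ 964.80)
w(a, Y) = 6 + Y*a² (w(a, Y) = (a*a)*Y + 6 = a²*Y + 6 = Y*a² + 6 = 6 + Y*a²)
w(J, -84/G(-5)) + 48562 = (6 + (-84/(-5))*(4824/5)²) + 48562 = (6 - 84*(-⅕)*(23270976/25)) + 48562 = (6 + (84/5)*(23270976/25)) + 48562 = (6 + 1954761984/125) + 48562 = 1954762734/125 + 48562 = 1960832984/125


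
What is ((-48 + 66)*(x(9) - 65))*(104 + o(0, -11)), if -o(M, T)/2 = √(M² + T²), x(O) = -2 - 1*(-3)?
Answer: -94464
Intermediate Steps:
x(O) = 1 (x(O) = -2 + 3 = 1)
o(M, T) = -2*√(M² + T²)
((-48 + 66)*(x(9) - 65))*(104 + o(0, -11)) = ((-48 + 66)*(1 - 65))*(104 - 2*√(0² + (-11)²)) = (18*(-64))*(104 - 2*√(0 + 121)) = -1152*(104 - 2*√121) = -1152*(104 - 2*11) = -1152*(104 - 22) = -1152*82 = -94464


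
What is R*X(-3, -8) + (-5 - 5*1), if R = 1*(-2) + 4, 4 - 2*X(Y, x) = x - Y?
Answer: -1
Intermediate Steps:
X(Y, x) = 2 + Y/2 - x/2 (X(Y, x) = 2 - (x - Y)/2 = 2 + (Y/2 - x/2) = 2 + Y/2 - x/2)
R = 2 (R = -2 + 4 = 2)
R*X(-3, -8) + (-5 - 5*1) = 2*(2 + (½)*(-3) - ½*(-8)) + (-5 - 5*1) = 2*(2 - 3/2 + 4) + (-5 - 5) = 2*(9/2) - 10 = 9 - 10 = -1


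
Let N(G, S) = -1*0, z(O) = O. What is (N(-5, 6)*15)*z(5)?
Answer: 0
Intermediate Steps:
N(G, S) = 0
(N(-5, 6)*15)*z(5) = (0*15)*5 = 0*5 = 0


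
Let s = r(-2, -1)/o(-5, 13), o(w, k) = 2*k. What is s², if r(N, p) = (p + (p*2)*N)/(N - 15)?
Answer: 9/195364 ≈ 4.6068e-5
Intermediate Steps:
r(N, p) = (p + 2*N*p)/(-15 + N) (r(N, p) = (p + (2*p)*N)/(-15 + N) = (p + 2*N*p)/(-15 + N))
s = -3/442 (s = (-(1 + 2*(-2))/(-15 - 2))/((2*13)) = -1*(1 - 4)/(-17)/26 = -1*(-1/17)*(-3)*(1/26) = -3/17*1/26 = -3/442 ≈ -0.0067873)
s² = (-3/442)² = 9/195364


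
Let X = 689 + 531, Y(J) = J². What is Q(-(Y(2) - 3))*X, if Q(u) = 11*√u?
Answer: 13420*I ≈ 13420.0*I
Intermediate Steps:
X = 1220
Q(-(Y(2) - 3))*X = (11*√(-(2² - 3)))*1220 = (11*√(-(4 - 3)))*1220 = (11*√(-1*1))*1220 = (11*√(-1))*1220 = (11*I)*1220 = 13420*I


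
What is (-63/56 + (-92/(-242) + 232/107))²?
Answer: 21735310041/10727987776 ≈ 2.0260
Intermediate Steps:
(-63/56 + (-92/(-242) + 232/107))² = (-63*1/56 + (-92*(-1/242) + 232*(1/107)))² = (-9/8 + (46/121 + 232/107))² = (-9/8 + 32994/12947)² = (147429/103576)² = 21735310041/10727987776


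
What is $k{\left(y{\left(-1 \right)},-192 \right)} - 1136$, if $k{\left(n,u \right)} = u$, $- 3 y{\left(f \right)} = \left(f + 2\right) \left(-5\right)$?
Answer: $-1328$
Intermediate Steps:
$y{\left(f \right)} = \frac{10}{3} + \frac{5 f}{3}$ ($y{\left(f \right)} = - \frac{\left(f + 2\right) \left(-5\right)}{3} = - \frac{\left(2 + f\right) \left(-5\right)}{3} = - \frac{-10 - 5 f}{3} = \frac{10}{3} + \frac{5 f}{3}$)
$k{\left(y{\left(-1 \right)},-192 \right)} - 1136 = -192 - 1136 = -1328$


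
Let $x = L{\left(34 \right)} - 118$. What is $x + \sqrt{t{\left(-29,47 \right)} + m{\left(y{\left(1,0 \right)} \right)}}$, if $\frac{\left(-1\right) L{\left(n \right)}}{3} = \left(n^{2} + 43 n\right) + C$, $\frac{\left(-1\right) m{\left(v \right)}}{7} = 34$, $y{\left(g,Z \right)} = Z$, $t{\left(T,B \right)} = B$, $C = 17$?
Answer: $-8023 + i \sqrt{191} \approx -8023.0 + 13.82 i$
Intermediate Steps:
$m{\left(v \right)} = -238$ ($m{\left(v \right)} = \left(-7\right) 34 = -238$)
$L{\left(n \right)} = -51 - 129 n - 3 n^{2}$ ($L{\left(n \right)} = - 3 \left(\left(n^{2} + 43 n\right) + 17\right) = - 3 \left(17 + n^{2} + 43 n\right) = -51 - 129 n - 3 n^{2}$)
$x = -8023$ ($x = \left(-51 - 4386 - 3 \cdot 34^{2}\right) - 118 = \left(-51 - 4386 - 3468\right) - 118 = -7905 - 118 = -8023$)
$x + \sqrt{t{\left(-29,47 \right)} + m{\left(y{\left(1,0 \right)} \right)}} = -8023 + \sqrt{47 - 238} = -8023 + \sqrt{-191} = -8023 + i \sqrt{191}$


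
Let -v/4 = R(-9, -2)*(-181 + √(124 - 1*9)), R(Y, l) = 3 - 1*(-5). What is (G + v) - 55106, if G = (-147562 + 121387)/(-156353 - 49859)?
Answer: -10169112393/206212 - 32*√115 ≈ -49657.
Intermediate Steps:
R(Y, l) = 8 (R(Y, l) = 3 + 5 = 8)
G = 26175/206212 (G = -26175/(-206212) = -26175*(-1/206212) = 26175/206212 ≈ 0.12693)
v = 5792 - 32*√115 (v = -32*(-181 + √(124 - 1*9)) = -32*(-181 + √(124 - 9)) = -32*(-181 + √115) = -4*(-1448 + 8*√115) = 5792 - 32*√115 ≈ 5448.8)
(G + v) - 55106 = (26175/206212 + (5792 - 32*√115)) - 55106 = (1194406079/206212 - 32*√115) - 55106 = -10169112393/206212 - 32*√115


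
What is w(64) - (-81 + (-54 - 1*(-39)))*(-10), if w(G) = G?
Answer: -896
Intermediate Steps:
w(64) - (-81 + (-54 - 1*(-39)))*(-10) = 64 - (-81 + (-54 - 1*(-39)))*(-10) = 64 - (-81 + (-54 + 39))*(-10) = 64 - (-81 - 15)*(-10) = 64 - (-96)*(-10) = 64 - 1*960 = 64 - 960 = -896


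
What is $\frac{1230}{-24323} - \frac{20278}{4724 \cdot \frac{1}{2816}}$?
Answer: $- \frac{347229595606}{28725463} \approx -12088.0$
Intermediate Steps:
$\frac{1230}{-24323} - \frac{20278}{4724 \cdot \frac{1}{2816}} = 1230 \left(- \frac{1}{24323}\right) - \frac{20278}{4724 \cdot \frac{1}{2816}} = - \frac{1230}{24323} - \frac{20278}{\frac{1181}{704}} = - \frac{1230}{24323} - \frac{14275712}{1181} = - \frac{347229595606}{28725463}$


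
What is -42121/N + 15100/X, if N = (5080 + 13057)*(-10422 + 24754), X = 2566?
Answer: 1962489062957/333502357972 ≈ 5.8845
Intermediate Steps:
N = 259939484 (N = 18137*14332 = 259939484)
-42121/N + 15100/X = -42121/259939484 + 15100/2566 = -42121*1/259939484 + 15100*(1/2566) = -42121/259939484 + 7550/1283 = 1962489062957/333502357972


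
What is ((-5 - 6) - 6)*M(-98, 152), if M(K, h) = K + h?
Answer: -918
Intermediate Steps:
((-5 - 6) - 6)*M(-98, 152) = ((-5 - 6) - 6)*(-98 + 152) = (-11 - 6)*54 = -17*54 = -918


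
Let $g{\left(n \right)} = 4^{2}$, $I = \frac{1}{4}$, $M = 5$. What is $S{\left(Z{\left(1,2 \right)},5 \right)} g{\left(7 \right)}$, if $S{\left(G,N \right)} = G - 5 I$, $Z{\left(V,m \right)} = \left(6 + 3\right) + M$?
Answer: $204$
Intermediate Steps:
$I = \frac{1}{4} \approx 0.25$
$Z{\left(V,m \right)} = 14$ ($Z{\left(V,m \right)} = \left(6 + 3\right) + 5 = 9 + 5 = 14$)
$S{\left(G,N \right)} = - \frac{5}{4} + G$ ($S{\left(G,N \right)} = G - \frac{5}{4} = - \frac{5}{4} + G$)
$g{\left(n \right)} = 16$
$S{\left(Z{\left(1,2 \right)},5 \right)} g{\left(7 \right)} = \left(- \frac{5}{4} + 14\right) 16 = \frac{51}{4} \cdot 16 = 204$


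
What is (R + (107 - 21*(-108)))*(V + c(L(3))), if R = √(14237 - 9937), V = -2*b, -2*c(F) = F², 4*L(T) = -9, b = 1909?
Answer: -290360375/32 - 611285*√43/16 ≈ -9.3243e+6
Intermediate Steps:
L(T) = -9/4 (L(T) = (¼)*(-9) = -9/4)
c(F) = -F²/2
V = -3818 (V = -2*1909 = -3818)
R = 10*√43 (R = √4300 = 10*√43 ≈ 65.574)
(R + (107 - 21*(-108)))*(V + c(L(3))) = (10*√43 + (107 - 21*(-108)))*(-3818 - (-9/4)²/2) = (10*√43 + (107 + 2268))*(-3818 - ½*81/16) = (10*√43 + 2375)*(-3818 - 81/32) = (2375 + 10*√43)*(-122257/32) = -290360375/32 - 611285*√43/16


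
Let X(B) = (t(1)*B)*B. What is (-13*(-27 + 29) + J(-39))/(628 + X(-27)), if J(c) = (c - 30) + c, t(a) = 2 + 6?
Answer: -67/3230 ≈ -0.020743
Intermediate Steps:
t(a) = 8
X(B) = 8*B² (X(B) = (8*B)*B = 8*B²)
J(c) = -30 + 2*c (J(c) = (-30 + c) + c = -30 + 2*c)
(-13*(-27 + 29) + J(-39))/(628 + X(-27)) = (-13*(-27 + 29) + (-30 + 2*(-39)))/(628 + 8*(-27)²) = (-13*2 + (-30 - 78))/(628 + 8*729) = (-26 - 108)/(628 + 5832) = -134/6460 = -134*1/6460 = -67/3230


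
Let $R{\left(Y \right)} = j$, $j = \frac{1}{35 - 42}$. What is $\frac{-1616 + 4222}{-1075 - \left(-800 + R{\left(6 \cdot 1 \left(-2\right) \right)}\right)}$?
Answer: $- \frac{9121}{962} \approx -9.4813$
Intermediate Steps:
$j = - \frac{1}{7}$ ($j = \frac{1}{-7} = - \frac{1}{7} \approx -0.14286$)
$R{\left(Y \right)} = - \frac{1}{7}$
$\frac{-1616 + 4222}{-1075 - \left(-800 + R{\left(6 \cdot 1 \left(-2\right) \right)}\right)} = \frac{-1616 + 4222}{-1075 + \left(800 - - \frac{1}{7}\right)} = \frac{2606}{-1075 + \left(800 + \frac{1}{7}\right)} = \frac{2606}{-1075 + \frac{5601}{7}} = \frac{2606}{- \frac{1924}{7}} = 2606 \left(- \frac{7}{1924}\right) = - \frac{9121}{962}$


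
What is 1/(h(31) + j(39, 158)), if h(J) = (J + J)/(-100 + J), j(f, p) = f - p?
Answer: -69/8273 ≈ -0.0083404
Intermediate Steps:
h(J) = 2*J/(-100 + J) (h(J) = (2*J)/(-100 + J) = 2*J/(-100 + J))
1/(h(31) + j(39, 158)) = 1/(2*31/(-100 + 31) + (39 - 1*158)) = 1/(2*31/(-69) + (39 - 158)) = 1/(2*31*(-1/69) - 119) = 1/(-62/69 - 119) = 1/(-8273/69) = -69/8273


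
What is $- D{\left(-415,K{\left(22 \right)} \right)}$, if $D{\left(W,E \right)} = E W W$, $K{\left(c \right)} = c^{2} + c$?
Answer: $-87145850$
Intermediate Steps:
$K{\left(c \right)} = c + c^{2}$
$D{\left(W,E \right)} = E W^{2}$
$- D{\left(-415,K{\left(22 \right)} \right)} = - 22 \left(1 + 22\right) \left(-415\right)^{2} = - 22 \cdot 23 \cdot 172225 = - 506 \cdot 172225 = \left(-1\right) 87145850 = -87145850$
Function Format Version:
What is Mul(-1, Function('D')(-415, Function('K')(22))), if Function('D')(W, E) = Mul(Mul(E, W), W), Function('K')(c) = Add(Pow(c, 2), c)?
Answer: -87145850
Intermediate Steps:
Function('K')(c) = Add(c, Pow(c, 2))
Function('D')(W, E) = Mul(E, Pow(W, 2))
Mul(-1, Function('D')(-415, Function('K')(22))) = Mul(-1, Mul(Mul(22, Add(1, 22)), Pow(-415, 2))) = Mul(-1, Mul(Mul(22, 23), 172225)) = Mul(-1, Mul(506, 172225)) = Mul(-1, 87145850) = -87145850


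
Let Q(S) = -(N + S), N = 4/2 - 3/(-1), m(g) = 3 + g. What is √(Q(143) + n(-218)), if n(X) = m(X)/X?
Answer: 3*I*√776298/218 ≈ 12.125*I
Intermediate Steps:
N = 5 (N = 4*(½) - 3*(-1) = 2 + 3 = 5)
Q(S) = -5 - S (Q(S) = -(5 + S) = -5 - S)
n(X) = (3 + X)/X
√(Q(143) + n(-218)) = √((-5 - 1*143) + (3 - 218)/(-218)) = √((-5 - 143) - 1/218*(-215)) = √(-148 + 215/218) = √(-32049/218) = 3*I*√776298/218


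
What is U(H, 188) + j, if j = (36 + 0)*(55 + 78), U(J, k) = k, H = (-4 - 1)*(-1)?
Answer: 4976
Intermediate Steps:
H = 5 (H = -5*(-1) = 5)
j = 4788 (j = 36*133 = 4788)
U(H, 188) + j = 188 + 4788 = 4976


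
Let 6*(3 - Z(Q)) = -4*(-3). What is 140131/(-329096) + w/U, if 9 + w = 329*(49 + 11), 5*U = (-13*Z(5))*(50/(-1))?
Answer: 3237588073/21391240 ≈ 151.35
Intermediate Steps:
Z(Q) = 1 (Z(Q) = 3 - (-2)*(-3)/3 = 3 - ⅙*12 = 3 - 2 = 1)
U = 130 (U = ((-13*1)*(50/(-1)))/5 = (-650*(-1))/5 = (-13*(-50))/5 = (⅕)*650 = 130)
w = 19731 (w = -9 + 329*(49 + 11) = -9 + 329*60 = -9 + 19740 = 19731)
140131/(-329096) + w/U = 140131/(-329096) + 19731/130 = 140131*(-1/329096) + 19731*(1/130) = -140131/329096 + 19731/130 = 3237588073/21391240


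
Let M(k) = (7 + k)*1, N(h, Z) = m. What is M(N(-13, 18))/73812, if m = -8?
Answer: -1/73812 ≈ -1.3548e-5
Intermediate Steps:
N(h, Z) = -8
M(k) = 7 + k
M(N(-13, 18))/73812 = (7 - 8)/73812 = -1*1/73812 = -1/73812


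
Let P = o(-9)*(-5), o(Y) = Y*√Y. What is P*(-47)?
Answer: -6345*I ≈ -6345.0*I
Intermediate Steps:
o(Y) = Y^(3/2)
P = 135*I (P = (-9)^(3/2)*(-5) = -27*I*(-5) = 135*I ≈ 135.0*I)
P*(-47) = (135*I)*(-47) = -6345*I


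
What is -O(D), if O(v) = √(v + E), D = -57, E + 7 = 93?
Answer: -√29 ≈ -5.3852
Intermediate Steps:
E = 86 (E = -7 + 93 = 86)
O(v) = √(86 + v) (O(v) = √(v + 86) = √(86 + v))
-O(D) = -√(86 - 57) = -√29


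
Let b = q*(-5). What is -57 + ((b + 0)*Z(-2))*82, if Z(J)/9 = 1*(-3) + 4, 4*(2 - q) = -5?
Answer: -24099/2 ≈ -12050.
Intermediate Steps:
q = 13/4 (q = 2 - ¼*(-5) = 2 + 5/4 = 13/4 ≈ 3.2500)
b = -65/4 (b = (13/4)*(-5) = -65/4 ≈ -16.250)
Z(J) = 9 (Z(J) = 9*(1*(-3) + 4) = 9*(-3 + 4) = 9*1 = 9)
-57 + ((b + 0)*Z(-2))*82 = -57 + ((-65/4 + 0)*9)*82 = -57 - 65/4*9*82 = -57 - 585/4*82 = -57 - 23985/2 = -24099/2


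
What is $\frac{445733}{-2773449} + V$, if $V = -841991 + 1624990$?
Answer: $\frac{2171607347818}{2773449} \approx 7.83 \cdot 10^{5}$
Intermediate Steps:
$V = 782999$
$\frac{445733}{-2773449} + V = \frac{445733}{-2773449} + 782999 = 445733 \left(- \frac{1}{2773449}\right) + 782999 = - \frac{445733}{2773449} + 782999 = \frac{2171607347818}{2773449}$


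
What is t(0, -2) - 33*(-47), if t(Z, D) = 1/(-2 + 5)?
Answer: 4654/3 ≈ 1551.3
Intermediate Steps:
t(Z, D) = ⅓ (t(Z, D) = 1/3 = ⅓)
t(0, -2) - 33*(-47) = ⅓ - 33*(-47) = ⅓ + 1551 = 4654/3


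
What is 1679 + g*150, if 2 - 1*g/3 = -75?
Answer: 36329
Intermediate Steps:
g = 231 (g = 6 - 3*(-75) = 6 + 225 = 231)
1679 + g*150 = 1679 + 231*150 = 1679 + 34650 = 36329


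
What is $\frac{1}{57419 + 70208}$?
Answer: $\frac{1}{127627} \approx 7.8353 \cdot 10^{-6}$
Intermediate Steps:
$\frac{1}{57419 + 70208} = \frac{1}{127627}$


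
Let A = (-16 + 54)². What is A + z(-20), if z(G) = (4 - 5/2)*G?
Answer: 1414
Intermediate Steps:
A = 1444 (A = 38² = 1444)
z(G) = 3*G/2 (z(G) = (4 + (½)*(-5))*G = (4 - 5/2)*G = 3*G/2)
A + z(-20) = 1444 + (3/2)*(-20) = 1444 - 30 = 1414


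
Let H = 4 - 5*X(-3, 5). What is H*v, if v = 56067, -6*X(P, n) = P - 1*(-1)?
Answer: 130823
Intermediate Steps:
X(P, n) = -⅙ - P/6 (X(P, n) = -(P - 1*(-1))/6 = -(P + 1)/6 = -(1 + P)/6 = -⅙ - P/6)
H = 7/3 (H = 4 - 5*(-⅙ - ⅙*(-3)) = 4 - 5*(-⅙ + ½) = 4 - 5*⅓ = 4 - 5/3 = 7/3 ≈ 2.3333)
H*v = (7/3)*56067 = 130823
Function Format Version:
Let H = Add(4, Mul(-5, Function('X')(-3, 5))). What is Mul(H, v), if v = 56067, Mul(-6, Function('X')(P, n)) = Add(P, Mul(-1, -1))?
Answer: 130823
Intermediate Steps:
Function('X')(P, n) = Add(Rational(-1, 6), Mul(Rational(-1, 6), P)) (Function('X')(P, n) = Mul(Rational(-1, 6), Add(P, Mul(-1, -1))) = Mul(Rational(-1, 6), Add(P, 1)) = Mul(Rational(-1, 6), Add(1, P)) = Add(Rational(-1, 6), Mul(Rational(-1, 6), P)))
H = Rational(7, 3) (H = Add(4, Mul(-5, Add(Rational(-1, 6), Mul(Rational(-1, 6), -3)))) = Add(4, Mul(-5, Add(Rational(-1, 6), Rational(1, 2)))) = Add(4, Mul(-5, Rational(1, 3))) = Add(4, Rational(-5, 3)) = Rational(7, 3) ≈ 2.3333)
Mul(H, v) = Mul(Rational(7, 3), 56067) = 130823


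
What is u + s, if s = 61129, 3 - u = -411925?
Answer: 473057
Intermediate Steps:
u = 411928 (u = 3 - 1*(-411925) = 3 + 411925 = 411928)
u + s = 411928 + 61129 = 473057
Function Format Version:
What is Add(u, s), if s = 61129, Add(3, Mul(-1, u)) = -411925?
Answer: 473057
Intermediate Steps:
u = 411928 (u = Add(3, Mul(-1, -411925)) = Add(3, 411925) = 411928)
Add(u, s) = Add(411928, 61129) = 473057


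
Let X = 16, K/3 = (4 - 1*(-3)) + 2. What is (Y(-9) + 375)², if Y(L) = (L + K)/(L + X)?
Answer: 6985449/49 ≈ 1.4256e+5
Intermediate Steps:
K = 27 (K = 3*((4 - 1*(-3)) + 2) = 3*((4 + 3) + 2) = 3*(7 + 2) = 3*9 = 27)
Y(L) = (27 + L)/(16 + L) (Y(L) = (L + 27)/(L + 16) = (27 + L)/(16 + L))
(Y(-9) + 375)² = ((27 - 9)/(16 - 9) + 375)² = (18/7 + 375)² = (2643/7)² = 6985449/49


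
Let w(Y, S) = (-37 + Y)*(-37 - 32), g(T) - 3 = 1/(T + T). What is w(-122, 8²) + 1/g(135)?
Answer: 8897751/811 ≈ 10971.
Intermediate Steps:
g(T) = 3 + 1/(2*T) (g(T) = 3 + 1/(T + T) = 3 + 1/(2*T))
w(Y, S) = 2553 - 69*Y (w(Y, S) = (-37 + Y)*(-69) = 2553 - 69*Y)
w(-122, 8²) + 1/g(135) = (2553 - 69*(-122)) + 1/(3 + (½)/135) = (2553 + 8418) + 1/(3 + (½)*(1/135)) = 10971 + 1/(3 + 1/270) = 10971 + 1/(811/270) = 10971 + 270/811 = 8897751/811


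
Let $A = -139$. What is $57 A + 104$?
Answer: $-7819$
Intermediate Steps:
$57 A + 104 = 57 \left(-139\right) + 104 = -7923 + 104 = -7819$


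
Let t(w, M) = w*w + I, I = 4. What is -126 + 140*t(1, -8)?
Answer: 574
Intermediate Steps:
t(w, M) = 4 + w² (t(w, M) = w*w + 4 = w² + 4 = 4 + w²)
-126 + 140*t(1, -8) = -126 + 140*(4 + 1²) = -126 + 140*(4 + 1) = -126 + 140*5 = -126 + 700 = 574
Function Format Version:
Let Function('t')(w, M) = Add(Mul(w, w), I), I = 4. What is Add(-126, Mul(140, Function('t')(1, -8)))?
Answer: 574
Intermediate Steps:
Function('t')(w, M) = Add(4, Pow(w, 2)) (Function('t')(w, M) = Add(Mul(w, w), 4) = Add(Pow(w, 2), 4) = Add(4, Pow(w, 2)))
Add(-126, Mul(140, Function('t')(1, -8))) = Add(-126, Mul(140, Add(4, Pow(1, 2)))) = Add(-126, Mul(140, Add(4, 1))) = Add(-126, Mul(140, 5)) = Add(-126, 700) = 574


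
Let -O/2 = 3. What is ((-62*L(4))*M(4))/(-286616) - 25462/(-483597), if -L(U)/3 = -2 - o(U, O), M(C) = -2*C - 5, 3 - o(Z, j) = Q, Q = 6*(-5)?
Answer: -16814498759/69303318876 ≈ -0.24262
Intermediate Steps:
O = -6 (O = -2*3 = -6)
Q = -30
o(Z, j) = 33 (o(Z, j) = 3 - 1*(-30) = 3 + 30 = 33)
M(C) = -5 - 2*C
L(U) = 105 (L(U) = -3*(-2 - 1*33) = -3*(-2 - 33) = -3*(-35) = 105)
((-62*L(4))*M(4))/(-286616) - 25462/(-483597) = ((-62*105)*(-5 - 2*4))/(-286616) - 25462/(-483597) = -6510*(-5 - 8)*(-1/286616) - 25462*(-1/483597) = -6510*(-13)*(-1/286616) + 25462/483597 = 84630*(-1/286616) + 25462/483597 = -42315/143308 + 25462/483597 = -16814498759/69303318876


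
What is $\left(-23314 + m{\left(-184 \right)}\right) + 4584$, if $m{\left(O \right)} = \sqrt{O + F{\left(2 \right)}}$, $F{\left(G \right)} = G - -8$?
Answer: $-18730 + i \sqrt{174} \approx -18730.0 + 13.191 i$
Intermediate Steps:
$F{\left(G \right)} = 8 + G$ ($F{\left(G \right)} = G + 8 = 8 + G$)
$m{\left(O \right)} = \sqrt{10 + O}$ ($m{\left(O \right)} = \sqrt{O + \left(8 + 2\right)} = \sqrt{O + 10} = \sqrt{10 + O}$)
$\left(-23314 + m{\left(-184 \right)}\right) + 4584 = \left(-23314 + \sqrt{10 - 184}\right) + 4584 = \left(-23314 + \sqrt{-174}\right) + 4584 = \left(-23314 + i \sqrt{174}\right) + 4584 = -18730 + i \sqrt{174}$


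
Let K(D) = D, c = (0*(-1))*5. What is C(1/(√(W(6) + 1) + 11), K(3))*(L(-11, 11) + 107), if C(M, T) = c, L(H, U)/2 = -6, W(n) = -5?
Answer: 0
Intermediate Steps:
c = 0 (c = 0*5 = 0)
L(H, U) = -12 (L(H, U) = 2*(-6) = -12)
C(M, T) = 0
C(1/(√(W(6) + 1) + 11), K(3))*(L(-11, 11) + 107) = 0*(-12 + 107) = 0*95 = 0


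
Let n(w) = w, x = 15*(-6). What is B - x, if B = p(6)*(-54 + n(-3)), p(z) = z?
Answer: -252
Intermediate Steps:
x = -90
B = -342 (B = 6*(-54 - 3) = 6*(-57) = -342)
B - x = -342 - 1*(-90) = -342 + 90 = -252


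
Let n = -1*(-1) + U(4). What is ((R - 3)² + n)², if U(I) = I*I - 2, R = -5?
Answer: 6241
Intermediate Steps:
U(I) = -2 + I² (U(I) = I² - 2 = -2 + I²)
n = 15 (n = -1*(-1) + (-2 + 4²) = 1 + (-2 + 16) = 1 + 14 = 15)
((R - 3)² + n)² = ((-5 - 3)² + 15)² = ((-8)² + 15)² = (64 + 15)² = 79² = 6241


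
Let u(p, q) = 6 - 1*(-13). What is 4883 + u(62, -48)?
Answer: 4902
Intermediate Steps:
u(p, q) = 19 (u(p, q) = 6 + 13 = 19)
4883 + u(62, -48) = 4883 + 19 = 4902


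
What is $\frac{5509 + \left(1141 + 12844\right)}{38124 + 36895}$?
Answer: $\frac{19494}{75019} \approx 0.25985$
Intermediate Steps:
$\frac{5509 + \left(1141 + 12844\right)}{38124 + 36895} = \frac{5509 + 13985}{75019} = 19494 \cdot \frac{1}{75019} = \frac{19494}{75019}$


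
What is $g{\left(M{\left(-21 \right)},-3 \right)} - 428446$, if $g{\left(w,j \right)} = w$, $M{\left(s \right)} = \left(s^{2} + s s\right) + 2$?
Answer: $-427562$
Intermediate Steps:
$M{\left(s \right)} = 2 + 2 s^{2}$ ($M{\left(s \right)} = \left(s^{2} + s^{2}\right) + 2 = 2 s^{2} + 2 = 2 + 2 s^{2}$)
$g{\left(M{\left(-21 \right)},-3 \right)} - 428446 = \left(2 + 2 \left(-21\right)^{2}\right) - 428446 = \left(2 + 2 \cdot 441\right) - 428446 = \left(2 + 882\right) - 428446 = 884 - 428446 = -427562$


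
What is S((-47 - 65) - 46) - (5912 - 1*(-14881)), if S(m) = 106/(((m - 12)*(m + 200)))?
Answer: -74231063/3570 ≈ -20793.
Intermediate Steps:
S(m) = 106/((-12 + m)*(200 + m)) (S(m) = 106/(((-12 + m)*(200 + m))) = 106*(1/((-12 + m)*(200 + m))) = 106/((-12 + m)*(200 + m)))
S((-47 - 65) - 46) - (5912 - 1*(-14881)) = 106/(-2400 + ((-47 - 65) - 46)² + 188*((-47 - 65) - 46)) - (5912 - 1*(-14881)) = 106/(-2400 + (-112 - 46)² + 188*(-112 - 46)) - (5912 + 14881) = 106/(-2400 + (-158)² + 188*(-158)) - 1*20793 = 106/(-2400 + 24964 - 29704) - 20793 = 106/(-7140) - 20793 = 106*(-1/7140) - 20793 = -53/3570 - 20793 = -74231063/3570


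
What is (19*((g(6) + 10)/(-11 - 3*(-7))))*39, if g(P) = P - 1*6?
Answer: 741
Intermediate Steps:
g(P) = -6 + P (g(P) = P - 6 = -6 + P)
(19*((g(6) + 10)/(-11 - 3*(-7))))*39 = (19*(((-6 + 6) + 10)/(-11 - 3*(-7))))*39 = (19*((0 + 10)/(-11 + 21)))*39 = (19*(10/10))*39 = (19*(10*(⅒)))*39 = (19*1)*39 = 19*39 = 741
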